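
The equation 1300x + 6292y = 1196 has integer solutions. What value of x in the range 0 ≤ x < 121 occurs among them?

gcd(1300, 6292) = 52 (Euclid: 6292 = 4·1300 + 1092; 1300 = 1·1092 + 208; 1092 = 5·208 + 52; 208 = 4·52 + 0), and 52 | 1196.
Extended Euclid: 1300·(-29) + 6292·(6) = 52. Scale by 23: x₀ = -667.
General solution x = x₀ + 121t; reducing mod 121 gives x = 59 (and y = -12).

59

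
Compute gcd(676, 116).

676 = 2² · 13²
116 = 2² · 29
Common: 2² = 4

4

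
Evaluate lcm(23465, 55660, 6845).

357599748220

23465 = 5 · 13 · 19²; 55660 = 2² · 5 · 11² · 23; 6845 = 5 · 37²
lcm takes max exponent of each prime: 2² · 5 · 11² · 13 · 19² · 23 · 37² = 357599748220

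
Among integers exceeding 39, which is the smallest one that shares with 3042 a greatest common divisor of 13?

65

3042 = 13·234. Any k with gcd(k, 3042) = 13 is a multiple of 13, say 13s, with s coprime to 234.
Need s > 39/13, so s ≥ 4. First s ≥ 4 with gcd(s, 234) = 1 is s = 5. Thus k = 13·5 = 65.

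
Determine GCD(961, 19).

1

961 = 31²
19 = 19
Common: 1 = 1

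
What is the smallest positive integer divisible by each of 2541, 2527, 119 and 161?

358664691

lcm(2541, 2527) = 2541·2527/gcd = 6421107/7 = 917301
lcm(917301, 119) = 917301·119/gcd = 109158819/7 = 15594117
lcm(15594117, 161) = 15594117·161/gcd = 2510652837/7 = 358664691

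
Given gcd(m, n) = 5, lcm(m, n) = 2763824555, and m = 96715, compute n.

m·n = gcd·lcm = 5·2763824555 = 13819122775, so n = 13819122775/96715 = 142885.

142885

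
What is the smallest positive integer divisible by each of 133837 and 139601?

1698525367

gcd first: 139601 = 1·133837 + 5764; 133837 = 23·5764 + 1265; 5764 = 4·1265 + 704; 1265 = 1·704 + 561; 704 = 1·561 + 143; 561 = 3·143 + 132; 143 = 1·132 + 11; 132 = 12·11 + 0 → gcd = 11
lcm = 133837·139601/gcd = 18683779037/11 = 1698525367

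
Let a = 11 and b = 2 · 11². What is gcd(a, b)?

min exponent per shared prime: 11 = 11

11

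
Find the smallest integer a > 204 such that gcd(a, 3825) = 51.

gcd(a, 3825) = 51 forces 51 | a; write a = 51s. Then gcd(51s, 51·75) = 51·gcd(s, 75), so need gcd(s, 75) = 1.
51s > 204 gives s ≥ 5. The least s ≥ 5 coprime to 75 is 7, so a = 51·7 = 357.

357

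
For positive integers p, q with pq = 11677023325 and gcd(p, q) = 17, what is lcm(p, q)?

686883725

Since gcd(p,q)·lcm(p,q) = pq, lcm = 11677023325/17 = 686883725.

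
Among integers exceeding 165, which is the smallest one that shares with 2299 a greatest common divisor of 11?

176

gcd(a, 2299) = 11 forces 11 | a; write a = 11s. Then gcd(11s, 11·209) = 11·gcd(s, 209), so need gcd(s, 209) = 1.
11s > 165 gives s ≥ 16. The least s ≥ 16 coprime to 209 is 16, so a = 11·16 = 176.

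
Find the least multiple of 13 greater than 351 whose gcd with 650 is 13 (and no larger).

Multiples of 13 above 351: 13·28, 13·29, … . Need the cofactor coprime to 650/13 = 50.
Checking s = 28, 29, … the first with gcd(s, 50) = 1 is s = 29, giving 377.

377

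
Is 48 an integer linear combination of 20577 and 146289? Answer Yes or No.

Yes

gcd(20577, 146289): 146289 = 7·20577 + 2250; 20577 = 9·2250 + 327; 2250 = 6·327 + 288; 327 = 1·288 + 39; 288 = 7·39 + 15; 39 = 2·15 + 9; 15 = 1·9 + 6; 9 = 1·6 + 3; 6 = 2·3 + 0 → 3
3 divides 48, so a solution exists.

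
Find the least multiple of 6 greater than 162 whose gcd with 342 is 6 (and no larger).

342 = 6·57. Any k with gcd(k, 342) = 6 is a multiple of 6, say 6s, with s coprime to 57.
Need s > 162/6, so s ≥ 28. First s ≥ 28 with gcd(s, 57) = 1 is s = 28. Thus k = 6·28 = 168.

168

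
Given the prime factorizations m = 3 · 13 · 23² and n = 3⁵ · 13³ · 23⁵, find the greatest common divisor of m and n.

20631

min exponent per shared prime: 3 · 13 · 23² = 20631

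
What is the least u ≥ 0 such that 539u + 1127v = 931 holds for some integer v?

8

Euclid: 1127 = 2·539 + 49; 539 = 11·49 + 0 → gcd = 49; 931 = 49·19.
Back-substitution yields 539·(-2) + 1127·(1) = 49, so one solution is u = -2·19 = -38, v = 1·19 = 19.
Solutions in u differ by 1127/49 = 23; the one in [0, 23) is -38 mod 23 = 8.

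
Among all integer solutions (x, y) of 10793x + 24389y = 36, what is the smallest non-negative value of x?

gcd(10793, 24389) = 1 (Euclid: 24389 = 2·10793 + 2803; 10793 = 3·2803 + 2384; 2803 = 1·2384 + 419; 2384 = 5·419 + 289; 419 = 1·289 + 130; 289 = 2·130 + 29; 130 = 4·29 + 14; 29 = 2·14 + 1; 14 = 14·1 + 0), and 1 | 36.
Extended Euclid: 10793·(1688) + 24389·(-747) = 1. Scale by 36: x₀ = 60768.
General solution x = x₀ + 24389t; reducing mod 24389 gives x = 11990 (and y = -5306).

11990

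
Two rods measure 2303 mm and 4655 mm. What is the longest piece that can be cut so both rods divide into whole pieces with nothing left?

49

2303 = 7² · 47
4655 = 5 · 7² · 19
Common: 7² = 49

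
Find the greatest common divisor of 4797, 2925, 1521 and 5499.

gcd(4797, 2925): 4797 = 1·2925 + 1872; 2925 = 1·1872 + 1053; 1872 = 1·1053 + 819; 1053 = 1·819 + 234; 819 = 3·234 + 117; 234 = 2·117 + 0 → 117
gcd(117, 1521): 1521 = 13·117 + 0 → 117
gcd(117, 5499): 5499 = 47·117 + 0 → 117

117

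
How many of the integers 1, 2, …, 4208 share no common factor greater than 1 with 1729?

3155

Prime factors of 1729: 7, 13, 19. Count integers ≤ 4208 divisible by none of them.
By inclusion–exclusion: 4208 − ⌊4208/7⌋ − ⌊4208/13⌋ − ⌊4208/19⌋ + ⌊4208/91⌋ + ⌊4208/133⌋ + ⌊4208/247⌋ − ⌊4208/1729⌋ = 3155.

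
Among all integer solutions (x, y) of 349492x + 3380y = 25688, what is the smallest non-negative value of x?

4

Euclid: 349492 = 103·3380 + 1352; 3380 = 2·1352 + 676; 1352 = 2·676 + 0 → gcd = 676; 25688 = 676·38.
Back-substitution yields 349492·(-2) + 3380·(207) = 676, so one solution is x = -2·38 = -76, y = 207·38 = 7866.
Solutions in x differ by 3380/676 = 5; the one in [0, 5) is -76 mod 5 = 4.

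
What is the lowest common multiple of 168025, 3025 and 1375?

9241375

168025 = 5² · 11 · 13 · 47; 3025 = 5² · 11²; 1375 = 5³ · 11
lcm takes max exponent of each prime: 5³ · 11² · 13 · 47 = 9241375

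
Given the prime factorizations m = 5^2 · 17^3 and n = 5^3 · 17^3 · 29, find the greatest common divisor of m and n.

122825

min exponent per shared prime: 5^2 · 17^3 = 122825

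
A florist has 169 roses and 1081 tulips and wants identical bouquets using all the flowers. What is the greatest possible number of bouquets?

169 = 13²
1081 = 23 · 47
Common: 1 = 1

1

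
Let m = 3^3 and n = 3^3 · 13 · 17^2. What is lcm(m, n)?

101439

max exponent per prime: 3^3 · 13 · 17^2 = 101439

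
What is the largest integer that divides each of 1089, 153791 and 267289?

121

gcd(1089, 153791): 153791 = 141·1089 + 242; 1089 = 4·242 + 121; 242 = 2·121 + 0 → 121
gcd(121, 267289): 267289 = 2209·121 + 0 → 121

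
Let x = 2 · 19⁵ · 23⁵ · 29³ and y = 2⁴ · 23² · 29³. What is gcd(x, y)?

25803562

min exponent per shared prime: 2 · 23² · 29³ = 25803562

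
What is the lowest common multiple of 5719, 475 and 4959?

5719 = 7 · 19 · 43; 475 = 5² · 19; 4959 = 3² · 19 · 29
lcm takes max exponent of each prime: 3² · 5² · 7 · 19 · 29 · 43 = 37316475

37316475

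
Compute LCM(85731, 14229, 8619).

85731 = 3 · 17 · 41²; 14229 = 3³ · 17 · 31; 8619 = 3 · 13² · 17
lcm takes max exponent of each prime: 3³ · 13² · 17 · 31 · 41² = 4042302381

4042302381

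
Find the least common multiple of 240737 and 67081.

329568953

240737 = 7² · 17³; 67081 = 7² · 37²
max exponents: 7² · 17³ · 37² = 329568953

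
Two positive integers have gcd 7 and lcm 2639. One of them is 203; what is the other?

a·b = gcd·lcm = 7·2639 = 18473, so b = 18473/203 = 91.

91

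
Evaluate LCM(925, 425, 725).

456025

lcm(925, 425) = 925·425/gcd = 393125/25 = 15725
lcm(15725, 725) = 15725·725/gcd = 11400625/25 = 456025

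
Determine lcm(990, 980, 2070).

2231460

990 = 2 · 3² · 5 · 11; 980 = 2² · 5 · 7²; 2070 = 2 · 3² · 5 · 23
lcm takes max exponent of each prime: 2² · 3² · 5 · 7² · 11 · 23 = 2231460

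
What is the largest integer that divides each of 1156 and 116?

4

Euclid: 1156 = 9·116 + 112; 116 = 1·112 + 4; 112 = 28·4 + 0. Last nonzero remainder: 4.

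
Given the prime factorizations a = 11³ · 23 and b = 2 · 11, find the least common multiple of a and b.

max exponent per prime: 2 · 11³ · 23 = 61226

61226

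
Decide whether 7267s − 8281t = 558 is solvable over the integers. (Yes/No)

No

By Bézout, 7267s − 8281t = 558 has integer solutions iff gcd(7267, 8281) | 558.
Euclid: 8281 = 1·7267 + 1014; 7267 = 7·1014 + 169; 1014 = 6·169 + 0. gcd = 169; 558 mod 169 = 51. No.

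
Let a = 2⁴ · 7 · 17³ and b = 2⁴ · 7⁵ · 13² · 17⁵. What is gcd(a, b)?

550256

min exponent per shared prime: 2⁴ · 7 · 17³ = 550256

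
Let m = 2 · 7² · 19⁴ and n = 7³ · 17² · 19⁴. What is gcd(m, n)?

min exponent per shared prime: 7² · 19⁴ = 6385729

6385729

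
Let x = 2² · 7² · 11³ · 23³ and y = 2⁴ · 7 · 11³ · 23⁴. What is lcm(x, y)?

max exponent per prime: 2⁴ · 7² · 11³ · 23⁴ = 292015202864

292015202864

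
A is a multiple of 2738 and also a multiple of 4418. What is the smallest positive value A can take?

6048242

2738 = 2 · 37²; 4418 = 2 · 47²
max exponents: 2 · 37² · 47² = 6048242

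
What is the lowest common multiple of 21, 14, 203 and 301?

lcm(21, 14) = 21·14/gcd = 294/7 = 42
lcm(42, 203) = 42·203/gcd = 8526/7 = 1218
lcm(1218, 301) = 1218·301/gcd = 366618/7 = 52374

52374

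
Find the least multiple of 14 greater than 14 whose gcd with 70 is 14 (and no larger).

28

gcd(k, 70) = 14 forces 14 | k; write k = 14s. Then gcd(14s, 14·5) = 14·gcd(s, 5), so need gcd(s, 5) = 1.
14s > 14 gives s ≥ 2. The least s ≥ 2 coprime to 5 is 2, so k = 14·2 = 28.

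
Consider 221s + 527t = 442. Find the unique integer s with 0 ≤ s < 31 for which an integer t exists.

gcd(221, 527) = 17 (Euclid: 527 = 2·221 + 85; 221 = 2·85 + 51; 85 = 1·51 + 34; 51 = 1·34 + 17; 34 = 2·17 + 0), and 17 | 442.
Extended Euclid: 221·(12) + 527·(-5) = 17. Scale by 26: s₀ = 312.
General solution s = s₀ + 31k; reducing mod 31 gives s = 2 (and t = 0).

2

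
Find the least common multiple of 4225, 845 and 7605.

38025

4225 = 5² · 13²; 845 = 5 · 13²; 7605 = 3² · 5 · 13²
lcm takes max exponent of each prime: 3² · 5² · 13² = 38025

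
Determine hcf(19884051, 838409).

121

Euclid: 19884051 = 23·838409 + 600644; 838409 = 1·600644 + 237765; 600644 = 2·237765 + 125114; 237765 = 1·125114 + 112651; 125114 = 1·112651 + 12463; 112651 = 9·12463 + 484; 12463 = 25·484 + 363; 484 = 1·363 + 121; 363 = 3·121 + 0. Last nonzero remainder: 121.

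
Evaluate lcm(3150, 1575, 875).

lcm(3150, 1575) = 3150·1575/gcd = 4961250/1575 = 3150
lcm(3150, 875) = 3150·875/gcd = 2756250/175 = 15750

15750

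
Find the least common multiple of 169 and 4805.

169 = 13²; 4805 = 5 · 31²
max exponents: 5 · 13² · 31² = 812045

812045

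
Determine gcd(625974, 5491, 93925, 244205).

289

gcd(625974, 5491): 625974 = 114·5491 + 0 → 5491
gcd(5491, 93925): 93925 = 17·5491 + 578; 5491 = 9·578 + 289; 578 = 2·289 + 0 → 289
gcd(289, 244205): 244205 = 845·289 + 0 → 289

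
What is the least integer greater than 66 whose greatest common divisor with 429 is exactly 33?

99

gcd(t, 429) = 33 forces 33 | t; write t = 33s. Then gcd(33s, 33·13) = 33·gcd(s, 13), so need gcd(s, 13) = 1.
33s > 66 gives s ≥ 3. The least s ≥ 3 coprime to 13 is 3, so t = 33·3 = 99.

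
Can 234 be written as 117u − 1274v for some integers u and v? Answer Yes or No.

By Bézout, 117u − 1274v = 234 has integer solutions iff gcd(117, 1274) | 234.
Euclid: 1274 = 10·117 + 104; 117 = 1·104 + 13; 104 = 8·13 + 0. gcd = 13; 234 mod 13 = 0. Yes.

Yes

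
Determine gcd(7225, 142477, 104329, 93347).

289

gcd(7225, 142477): 142477 = 19·7225 + 5202; 7225 = 1·5202 + 2023; 5202 = 2·2023 + 1156; 2023 = 1·1156 + 867; 1156 = 1·867 + 289; 867 = 3·289 + 0 → 289
gcd(289, 104329): 104329 = 361·289 + 0 → 289
gcd(289, 93347): 93347 = 323·289 + 0 → 289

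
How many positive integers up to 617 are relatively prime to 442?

Prime factors of 442: 2, 13, 17. Count integers ≤ 617 divisible by none of them.
By inclusion–exclusion: 617 − ⌊617/2⌋ − ⌊617/13⌋ − ⌊617/17⌋ + ⌊617/26⌋ + ⌊617/34⌋ + ⌊617/221⌋ − ⌊617/442⌋ = 268.

268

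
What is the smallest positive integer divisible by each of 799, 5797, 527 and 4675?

6811475

lcm(799, 5797) = 799·5797/gcd = 4631803/17 = 272459
lcm(272459, 527) = 272459·527/gcd = 143585893/527 = 272459
lcm(272459, 4675) = 272459·4675/gcd = 1273745825/187 = 6811475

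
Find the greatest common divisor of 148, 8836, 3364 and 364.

4

148 = 2² · 37; 8836 = 2² · 47²; 3364 = 2² · 29²; 364 = 2² · 7 · 13
gcd takes min exponent of each prime: 2² = 4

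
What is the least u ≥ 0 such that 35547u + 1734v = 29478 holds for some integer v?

Euclid: 35547 = 20·1734 + 867; 1734 = 2·867 + 0 → gcd = 867; 29478 = 867·34.
Back-substitution yields 35547·(1) + 1734·(-20) = 867, so one solution is u = 1·34 = 34, v = -20·34 = -680.
Solutions in u differ by 1734/867 = 2; the one in [0, 2) is 34 mod 2 = 0.

0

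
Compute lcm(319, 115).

319 = 11 · 29; 115 = 5 · 23
max exponents: 5 · 11 · 23 · 29 = 36685

36685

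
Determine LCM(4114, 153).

gcd first: 4114 = 26·153 + 136; 153 = 1·136 + 17; 136 = 8·17 + 0 → gcd = 17
lcm = 4114·153/gcd = 629442/17 = 37026

37026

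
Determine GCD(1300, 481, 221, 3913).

gcd(1300, 481): 1300 = 2·481 + 338; 481 = 1·338 + 143; 338 = 2·143 + 52; 143 = 2·52 + 39; 52 = 1·39 + 13; 39 = 3·13 + 0 → 13
gcd(13, 221): 221 = 17·13 + 0 → 13
gcd(13, 3913): 3913 = 301·13 + 0 → 13

13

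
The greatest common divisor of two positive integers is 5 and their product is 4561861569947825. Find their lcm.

Since gcd(u,v)·lcm(u,v) = uv, lcm = 4561861569947825/5 = 912372313989565.

912372313989565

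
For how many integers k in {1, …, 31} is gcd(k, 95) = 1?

24

95 = 5·19. Inclusion–exclusion on these primes:
31 − ⌊31/5⌋ − ⌊31/19⌋ + ⌊31/95⌋ = 24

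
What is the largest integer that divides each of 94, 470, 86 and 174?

2

94 = 2 · 47; 470 = 2 · 5 · 47; 86 = 2 · 43; 174 = 2 · 3 · 29
gcd takes min exponent of each prime: 2 = 2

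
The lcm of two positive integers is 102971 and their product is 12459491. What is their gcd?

gcd·lcm = product, so gcd = 12459491/102971 = 121.

121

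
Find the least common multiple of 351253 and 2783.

977537099

351253 = 7 · 19² · 139; 2783 = 11² · 23
max exponents: 7 · 11² · 19² · 23 · 139 = 977537099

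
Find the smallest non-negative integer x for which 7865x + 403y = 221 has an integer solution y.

3

Reduce mod 403: 7865x ≡ 221 (mod 403). With g = gcd(7865, 403) = 13 dividing 221, divide through: 605x ≡ 17 (mod 31).
Since gcd(605, 31) = 1, x ≡ 17·(605)⁻¹ ≡ 3 (mod 31). Smallest non-negative: 3.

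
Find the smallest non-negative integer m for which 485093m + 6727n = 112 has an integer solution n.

gcd(485093, 6727) = 7 (Euclid: 485093 = 72·6727 + 749; 6727 = 8·749 + 735; 749 = 1·735 + 14; 735 = 52·14 + 7; 14 = 2·7 + 0), and 7 | 112.
Extended Euclid: 485093·(-476) + 6727·(34325) = 7. Scale by 16: m₀ = -7616.
General solution m = m₀ + 961t; reducing mod 961 gives m = 72 (and n = -5192).

72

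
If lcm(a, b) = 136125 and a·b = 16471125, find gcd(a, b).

From gcd × lcm = ab: gcd = 16471125 / 136125 = 121.

121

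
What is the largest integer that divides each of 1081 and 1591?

1

1081 = 23 · 47
1591 = 37 · 43
Common: 1 = 1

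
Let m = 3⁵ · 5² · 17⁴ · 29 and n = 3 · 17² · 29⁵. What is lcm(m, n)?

10407153429446175

max exponent per prime: 3⁵ · 5² · 17⁴ · 29⁵ = 10407153429446175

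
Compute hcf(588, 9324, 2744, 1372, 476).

28

gcd(588, 9324): 9324 = 15·588 + 504; 588 = 1·504 + 84; 504 = 6·84 + 0 → 84
gcd(84, 2744): 2744 = 32·84 + 56; 84 = 1·56 + 28; 56 = 2·28 + 0 → 28
gcd(28, 1372): 1372 = 49·28 + 0 → 28
gcd(28, 476): 476 = 17·28 + 0 → 28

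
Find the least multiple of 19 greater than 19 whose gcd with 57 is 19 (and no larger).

Multiples of 19 above 19: 19·2, 19·3, … . Need the cofactor coprime to 57/19 = 3.
Checking s = 2, 3, … the first with gcd(s, 3) = 1 is s = 2, giving 38.

38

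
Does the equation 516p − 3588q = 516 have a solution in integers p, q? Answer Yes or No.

Yes

gcd(516, 3588): 3588 = 6·516 + 492; 516 = 1·492 + 24; 492 = 20·24 + 12; 24 = 2·12 + 0 → 12
12 divides 516, so a solution exists.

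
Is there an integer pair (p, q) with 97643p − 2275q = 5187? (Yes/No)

gcd(97643, 2275): 97643 = 42·2275 + 2093; 2275 = 1·2093 + 182; 2093 = 11·182 + 91; 182 = 2·91 + 0 → 91
91 divides 5187, so a solution exists.

Yes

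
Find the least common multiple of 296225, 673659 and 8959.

296225 = 5² · 17² · 41; 673659 = 3² · 7 · 17² · 37; 8959 = 17² · 31
lcm takes max exponent of each prime: 3² · 5² · 7 · 17² · 31 · 37 · 41 = 21405514725

21405514725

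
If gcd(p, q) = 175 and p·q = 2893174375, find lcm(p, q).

16532425

gcd·lcm = product, so lcm = 2893174375/175 = 16532425.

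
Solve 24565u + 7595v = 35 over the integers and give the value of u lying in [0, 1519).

Euclid: 24565 = 3·7595 + 1780; 7595 = 4·1780 + 475; 1780 = 3·475 + 355; 475 = 1·355 + 120; 355 = 2·120 + 115; 120 = 1·115 + 5; 115 = 23·5 + 0 → gcd = 5; 35 = 5·7.
Back-substitution yields 24565·(-64) + 7595·(207) = 5, so one solution is u = -64·7 = -448, v = 207·7 = 1449.
Solutions in u differ by 7595/5 = 1519; the one in [0, 1519) is -448 mod 1519 = 1071.

1071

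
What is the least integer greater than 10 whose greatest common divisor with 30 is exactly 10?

gcd(x, 30) = 10 forces 10 | x; write x = 10s. Then gcd(10s, 10·3) = 10·gcd(s, 3), so need gcd(s, 3) = 1.
10s > 10 gives s ≥ 2. The least s ≥ 2 coprime to 3 is 2, so x = 10·2 = 20.

20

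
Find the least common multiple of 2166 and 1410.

509010

gcd first: 2166 = 1·1410 + 756; 1410 = 1·756 + 654; 756 = 1·654 + 102; 654 = 6·102 + 42; 102 = 2·42 + 18; 42 = 2·18 + 6; 18 = 3·6 + 0 → gcd = 6
lcm = 2166·1410/gcd = 3054060/6 = 509010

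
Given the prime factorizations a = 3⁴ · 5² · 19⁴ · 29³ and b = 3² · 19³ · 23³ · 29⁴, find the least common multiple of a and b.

2270988479072498175

max exponent per prime: 3⁴ · 5² · 19⁴ · 23³ · 29⁴ = 2270988479072498175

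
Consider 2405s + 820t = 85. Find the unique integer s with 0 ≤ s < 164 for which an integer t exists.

Reduce mod 820: 2405s ≡ 85 (mod 820). With g = gcd(2405, 820) = 5 dividing 85, divide through: 481s ≡ 17 (mod 164).
Since gcd(481, 164) = 1, s ≡ 17·(481)⁻¹ ≡ 73 (mod 164). Smallest non-negative: 73.

73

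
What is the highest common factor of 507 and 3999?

507 = 3 · 13²
3999 = 3 · 31 · 43
Common: 3 = 3

3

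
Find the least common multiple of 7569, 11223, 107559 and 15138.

7779312234

7569 = 3² · 29²; 11223 = 3² · 29 · 43; 107559 = 3² · 17 · 19 · 37; 15138 = 2 · 3² · 29²
lcm takes max exponent of each prime: 2 · 3² · 17 · 19 · 29² · 37 · 43 = 7779312234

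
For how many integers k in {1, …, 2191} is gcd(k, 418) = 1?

Prime factors of 418: 2, 11, 19. Count integers ≤ 2191 divisible by none of them.
By inclusion–exclusion: 2191 − ⌊2191/2⌋ − ⌊2191/11⌋ − ⌊2191/19⌋ + ⌊2191/22⌋ + ⌊2191/38⌋ + ⌊2191/209⌋ − ⌊2191/418⌋ = 943.

943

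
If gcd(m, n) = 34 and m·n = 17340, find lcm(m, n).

510

gcd·lcm = product, so lcm = 17340/34 = 510.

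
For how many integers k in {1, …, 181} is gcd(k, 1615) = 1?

129

Prime factors of 1615: 5, 17, 19. Count integers ≤ 181 divisible by none of them.
By inclusion–exclusion: 181 − ⌊181/5⌋ − ⌊181/17⌋ − ⌊181/19⌋ + ⌊181/85⌋ + ⌊181/95⌋ + ⌊181/323⌋ − ⌊181/1615⌋ = 129.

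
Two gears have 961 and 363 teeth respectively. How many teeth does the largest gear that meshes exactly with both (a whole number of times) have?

1

961 = 31²
363 = 3 · 11²
Common: 1 = 1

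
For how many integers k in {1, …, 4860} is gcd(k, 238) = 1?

1960

238 = 2·7·17. Inclusion–exclusion on these primes:
4860 − ⌊4860/2⌋ − ⌊4860/7⌋ − ⌊4860/17⌋ + ⌊4860/14⌋ + ⌊4860/34⌋ + ⌊4860/119⌋ − ⌊4860/238⌋ = 1960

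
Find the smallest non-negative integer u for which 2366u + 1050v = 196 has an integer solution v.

56

Euclid: 2366 = 2·1050 + 266; 1050 = 3·266 + 252; 266 = 1·252 + 14; 252 = 18·14 + 0 → gcd = 14; 196 = 14·14.
Back-substitution yields 2366·(4) + 1050·(-9) = 14, so one solution is u = 4·14 = 56, v = -9·14 = -126.
Solutions in u differ by 1050/14 = 75; the one in [0, 75) is 56 mod 75 = 56.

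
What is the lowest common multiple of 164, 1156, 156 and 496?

164 = 2² · 41; 1156 = 2² · 17²; 156 = 2² · 3 · 13; 496 = 2⁴ · 31
lcm takes max exponent of each prime: 2⁴ · 3 · 13 · 17² · 31 · 41 = 229207056

229207056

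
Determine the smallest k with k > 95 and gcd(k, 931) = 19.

931 = 19·49. Any k with gcd(k, 931) = 19 is a multiple of 19, say 19s, with s coprime to 49.
Need s > 95/19, so s ≥ 6. First s ≥ 6 with gcd(s, 49) = 1 is s = 6. Thus k = 19·6 = 114.

114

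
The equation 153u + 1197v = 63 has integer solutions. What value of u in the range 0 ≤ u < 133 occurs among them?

Reduce mod 1197: 153u ≡ 63 (mod 1197). With g = gcd(153, 1197) = 9 dividing 63, divide through: 17u ≡ 7 (mod 133).
Since gcd(17, 133) = 1, u ≡ 7·(17)⁻¹ ≡ 63 (mod 133). Smallest non-negative: 63.

63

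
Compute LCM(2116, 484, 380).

24323420

2116 = 2² · 23²; 484 = 2² · 11²; 380 = 2² · 5 · 19
lcm takes max exponent of each prime: 2² · 5 · 11² · 19 · 23² = 24323420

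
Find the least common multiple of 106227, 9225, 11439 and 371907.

106227 = 3² · 11 · 29 · 37; 9225 = 3² · 5² · 41; 11439 = 3² · 31 · 41; 371907 = 3² · 31² · 43
lcm takes max exponent of each prime: 3² · 5² · 11 · 29 · 31² · 37 · 41 · 43 = 4499358779025

4499358779025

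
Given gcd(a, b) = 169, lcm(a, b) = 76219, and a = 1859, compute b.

Using ab = gcd(a,b)·lcm(a,b) = 169·76219 = 12881011, we get b = 12881011/1859 = 6929.

6929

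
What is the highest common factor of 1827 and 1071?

Euclid: 1827 = 1·1071 + 756; 1071 = 1·756 + 315; 756 = 2·315 + 126; 315 = 2·126 + 63; 126 = 2·63 + 0. Last nonzero remainder: 63.

63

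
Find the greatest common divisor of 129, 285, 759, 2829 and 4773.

3

gcd(129, 285): 285 = 2·129 + 27; 129 = 4·27 + 21; 27 = 1·21 + 6; 21 = 3·6 + 3; 6 = 2·3 + 0 → 3
gcd(3, 759): 759 = 253·3 + 0 → 3
gcd(3, 2829): 2829 = 943·3 + 0 → 3
gcd(3, 4773): 4773 = 1591·3 + 0 → 3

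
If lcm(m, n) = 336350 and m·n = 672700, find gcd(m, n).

gcd·lcm = product, so gcd = 672700/336350 = 2.

2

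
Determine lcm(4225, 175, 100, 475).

4225 = 5² · 13²; 175 = 5² · 7; 100 = 2² · 5²; 475 = 5² · 19
lcm takes max exponent of each prime: 2² · 5² · 7 · 13² · 19 = 2247700

2247700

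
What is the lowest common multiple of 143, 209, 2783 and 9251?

143 = 11 · 13; 209 = 11 · 19; 2783 = 11² · 23; 9251 = 11 · 29²
lcm takes max exponent of each prime: 11² · 13 · 19 · 23 · 29² = 578104241

578104241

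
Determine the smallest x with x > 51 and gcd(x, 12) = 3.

12 = 3·4. Any x with gcd(x, 12) = 3 is a multiple of 3, say 3s, with s coprime to 4.
Need s > 51/3, so s ≥ 18. First s ≥ 18 with gcd(s, 4) = 1 is s = 19. Thus x = 3·19 = 57.

57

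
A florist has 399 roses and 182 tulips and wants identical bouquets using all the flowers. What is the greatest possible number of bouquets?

7

Euclid: 399 = 2·182 + 35; 182 = 5·35 + 7; 35 = 5·7 + 0. Last nonzero remainder: 7.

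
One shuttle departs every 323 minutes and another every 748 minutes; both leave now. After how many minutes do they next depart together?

14212

gcd first: 748 = 2·323 + 102; 323 = 3·102 + 17; 102 = 6·17 + 0 → gcd = 17
lcm = 323·748/gcd = 241604/17 = 14212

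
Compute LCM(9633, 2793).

472017

9633 = 3 · 13² · 19; 2793 = 3 · 7² · 19
max exponents: 3 · 7² · 13² · 19 = 472017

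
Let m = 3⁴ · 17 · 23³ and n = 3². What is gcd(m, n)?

min exponent per shared prime: 3² = 9

9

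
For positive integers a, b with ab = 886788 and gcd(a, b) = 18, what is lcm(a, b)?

49266

For any two positive integers, gcd × lcm equals their product. Hence lcm = 886788 / 18 = 49266.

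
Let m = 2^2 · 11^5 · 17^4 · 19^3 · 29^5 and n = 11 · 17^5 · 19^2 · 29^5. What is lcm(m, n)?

128682300507394703958548

max exponent per prime: 2^2 · 11^5 · 17^5 · 19^3 · 29^5 = 128682300507394703958548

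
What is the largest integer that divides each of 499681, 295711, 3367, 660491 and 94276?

gcd(499681, 295711): 499681 = 1·295711 + 203970; 295711 = 1·203970 + 91741; 203970 = 2·91741 + 20488; 91741 = 4·20488 + 9789; 20488 = 2·9789 + 910; 9789 = 10·910 + 689; 910 = 1·689 + 221; 689 = 3·221 + 26; 221 = 8·26 + 13; 26 = 2·13 + 0 → 13
gcd(13, 3367): 3367 = 259·13 + 0 → 13
gcd(13, 660491): 660491 = 50807·13 + 0 → 13
gcd(13, 94276): 94276 = 7252·13 + 0 → 13

13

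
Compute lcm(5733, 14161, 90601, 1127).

5733 = 3² · 7² · 13; 14161 = 7² · 17²; 90601 = 7² · 43²; 1127 = 7² · 23
lcm takes max exponent of each prime: 3² · 7² · 13 · 17² · 23 · 43² = 70460307099

70460307099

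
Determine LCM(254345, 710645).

213904145

254345 = 5 · 7 · 13² · 43; 710645 = 5 · 13² · 29²
max exponents: 5 · 7 · 13² · 29² · 43 = 213904145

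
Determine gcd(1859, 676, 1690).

1859 = 11 · 13²; 676 = 2² · 13²; 1690 = 2 · 5 · 13²
gcd takes min exponent of each prime: 13² = 169

169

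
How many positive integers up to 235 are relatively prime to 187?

Prime factors of 187: 11, 17. Count integers ≤ 235 divisible by none of them.
By inclusion–exclusion: 235 − ⌊235/11⌋ − ⌊235/17⌋ + ⌊235/187⌋ = 202.

202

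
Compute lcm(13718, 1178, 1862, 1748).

958531532

lcm(13718, 1178) = 13718·1178/gcd = 16159804/38 = 425258
lcm(425258, 1862) = 425258·1862/gcd = 791830396/38 = 20837642
lcm(20837642, 1748) = 20837642·1748/gcd = 36424198216/38 = 958531532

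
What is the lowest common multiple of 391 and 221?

gcd first: 391 = 1·221 + 170; 221 = 1·170 + 51; 170 = 3·51 + 17; 51 = 3·17 + 0 → gcd = 17
lcm = 391·221/gcd = 86411/17 = 5083

5083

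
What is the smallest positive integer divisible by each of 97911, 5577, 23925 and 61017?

lcm(97911, 5577) = 97911·5577/gcd = 546049647/33 = 16546959
lcm(16546959, 23925) = 16546959·23925/gcd = 395885994075/33 = 11996545275
lcm(11996545275, 61017) = 11996545275·61017/gcd = 731993203044675/1419 = 515851446825

515851446825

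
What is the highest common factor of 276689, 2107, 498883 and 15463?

276689 = 7 · 29² · 47; 2107 = 7² · 43; 498883 = 7 · 11² · 19 · 31; 15463 = 7 · 47²
gcd takes min exponent of each prime: 7 = 7

7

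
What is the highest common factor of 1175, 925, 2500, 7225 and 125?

25

gcd(1175, 925): 1175 = 1·925 + 250; 925 = 3·250 + 175; 250 = 1·175 + 75; 175 = 2·75 + 25; 75 = 3·25 + 0 → 25
gcd(25, 2500): 2500 = 100·25 + 0 → 25
gcd(25, 7225): 7225 = 289·25 + 0 → 25
gcd(25, 125): 125 = 5·25 + 0 → 25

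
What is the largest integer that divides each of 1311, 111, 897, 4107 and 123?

gcd(1311, 111): 1311 = 11·111 + 90; 111 = 1·90 + 21; 90 = 4·21 + 6; 21 = 3·6 + 3; 6 = 2·3 + 0 → 3
gcd(3, 897): 897 = 299·3 + 0 → 3
gcd(3, 4107): 4107 = 1369·3 + 0 → 3
gcd(3, 123): 123 = 41·3 + 0 → 3

3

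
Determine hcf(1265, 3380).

1265 = 5 · 11 · 23
3380 = 2² · 5 · 13²
Common: 5 = 5

5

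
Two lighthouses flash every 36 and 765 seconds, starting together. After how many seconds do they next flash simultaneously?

3060

36 = 2² · 3²; 765 = 3² · 5 · 17
max exponents: 2² · 3² · 5 · 17 = 3060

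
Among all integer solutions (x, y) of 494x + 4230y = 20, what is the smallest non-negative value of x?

745

gcd(494, 4230) = 2 (Euclid: 4230 = 8·494 + 278; 494 = 1·278 + 216; 278 = 1·216 + 62; 216 = 3·62 + 30; 62 = 2·30 + 2; 30 = 15·2 + 0), and 2 | 20.
Extended Euclid: 494·(-137) + 4230·(16) = 2. Scale by 10: x₀ = -1370.
General solution x = x₀ + 2115t; reducing mod 2115 gives x = 745 (and y = -87).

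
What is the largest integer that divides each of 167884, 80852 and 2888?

4

167884 = 2² · 19 · 47²; 80852 = 2² · 17 · 29 · 41; 2888 = 2³ · 19²
gcd takes min exponent of each prime: 2² = 4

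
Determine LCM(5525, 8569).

47343725

5525 = 5² · 13 · 17; 8569 = 11 · 19 · 41
max exponents: 5² · 11 · 13 · 17 · 19 · 41 = 47343725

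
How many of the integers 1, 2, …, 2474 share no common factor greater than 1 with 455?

455 = 5·7·13. Inclusion–exclusion on these primes:
2474 − ⌊2474/5⌋ − ⌊2474/7⌋ − ⌊2474/13⌋ + ⌊2474/35⌋ + ⌊2474/65⌋ + ⌊2474/91⌋ − ⌊2474/455⌋ = 1567

1567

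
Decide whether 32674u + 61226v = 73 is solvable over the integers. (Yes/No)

No

By Bézout, 32674u + 61226v = 73 has integer solutions iff gcd(32674, 61226) | 73.
Euclid: 61226 = 1·32674 + 28552; 32674 = 1·28552 + 4122; 28552 = 6·4122 + 3820; 4122 = 1·3820 + 302; 3820 = 12·302 + 196; 302 = 1·196 + 106; 196 = 1·106 + 90; 106 = 1·90 + 16; 90 = 5·16 + 10; 16 = 1·10 + 6; 10 = 1·6 + 4; 6 = 1·4 + 2; 4 = 2·2 + 0. gcd = 2; 73 mod 2 = 1. No.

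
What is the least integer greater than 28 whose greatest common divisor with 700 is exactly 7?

49

700 = 7·100. Any t with gcd(t, 700) = 7 is a multiple of 7, say 7s, with s coprime to 100.
Need s > 28/7, so s ≥ 5. First s ≥ 5 with gcd(s, 100) = 1 is s = 7. Thus t = 7·7 = 49.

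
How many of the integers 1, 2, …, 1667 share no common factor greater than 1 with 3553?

1351

3553 = 11·17·19. Inclusion–exclusion on these primes:
1667 − ⌊1667/11⌋ − ⌊1667/17⌋ − ⌊1667/19⌋ + ⌊1667/187⌋ + ⌊1667/209⌋ + ⌊1667/323⌋ − ⌊1667/3553⌋ = 1351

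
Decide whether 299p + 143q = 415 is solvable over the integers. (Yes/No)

No

gcd(299, 143): 299 = 2·143 + 13; 143 = 11·13 + 0 → 13
13 does not divide 415, so a solution does not exist.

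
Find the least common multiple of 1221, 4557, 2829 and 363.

19238792727

lcm(1221, 4557) = 1221·4557/gcd = 5564097/3 = 1854699
lcm(1854699, 2829) = 1854699·2829/gcd = 5246943471/3 = 1748981157
lcm(1748981157, 363) = 1748981157·363/gcd = 634880159991/33 = 19238792727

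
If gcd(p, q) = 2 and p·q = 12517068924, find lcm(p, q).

6258534462

gcd·lcm = product, so lcm = 12517068924/2 = 6258534462.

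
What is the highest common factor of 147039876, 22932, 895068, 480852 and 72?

36

gcd(147039876, 22932): 147039876 = 6411·22932 + 22824; 22932 = 1·22824 + 108; 22824 = 211·108 + 36; 108 = 3·36 + 0 → 36
gcd(36, 895068): 895068 = 24863·36 + 0 → 36
gcd(36, 480852): 480852 = 13357·36 + 0 → 36
gcd(36, 72): 72 = 2·36 + 0 → 36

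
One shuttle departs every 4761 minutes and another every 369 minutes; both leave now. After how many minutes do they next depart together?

gcd first: 4761 = 12·369 + 333; 369 = 1·333 + 36; 333 = 9·36 + 9; 36 = 4·9 + 0 → gcd = 9
lcm = 4761·369/gcd = 1756809/9 = 195201

195201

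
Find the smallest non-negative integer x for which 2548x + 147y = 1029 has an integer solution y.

0

gcd(2548, 147) = 49 (Euclid: 2548 = 17·147 + 49; 147 = 3·49 + 0), and 49 | 1029.
Extended Euclid: 2548·(1) + 147·(-17) = 49. Scale by 21: x₀ = 21.
General solution x = x₀ + 3t; reducing mod 3 gives x = 0 (and y = 7).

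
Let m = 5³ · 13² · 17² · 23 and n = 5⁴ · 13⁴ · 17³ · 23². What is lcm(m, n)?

max exponent per prime: 5⁴ · 13⁴ · 17³ · 23² = 46393363810625

46393363810625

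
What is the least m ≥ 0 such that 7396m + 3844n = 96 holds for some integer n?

26

gcd(7396, 3844) = 4 (Euclid: 7396 = 1·3844 + 3552; 3844 = 1·3552 + 292; 3552 = 12·292 + 48; 292 = 6·48 + 4; 48 = 12·4 + 0), and 4 | 96.
Extended Euclid: 7396·(-79) + 3844·(152) = 4. Scale by 24: m₀ = -1896.
General solution m = m₀ + 961t; reducing mod 961 gives m = 26 (and n = -50).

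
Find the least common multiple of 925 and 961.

888925

gcd first: 961 = 1·925 + 36; 925 = 25·36 + 25; 36 = 1·25 + 11; 25 = 2·11 + 3; 11 = 3·3 + 2; 3 = 1·2 + 1; 2 = 2·1 + 0 → gcd = 1
lcm = 925·961/gcd = 888925/1 = 888925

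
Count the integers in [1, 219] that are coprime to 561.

126

561 = 3·11·17. Inclusion–exclusion on these primes:
219 − ⌊219/3⌋ − ⌊219/11⌋ − ⌊219/17⌋ + ⌊219/33⌋ + ⌊219/51⌋ + ⌊219/187⌋ − ⌊219/561⌋ = 126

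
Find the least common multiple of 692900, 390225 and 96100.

692900 = 2² · 5² · 13² · 41; 390225 = 3 · 5² · 11² · 43; 96100 = 2² · 5² · 31²
lcm takes max exponent of each prime: 2² · 3 · 5² · 11² · 13² · 31² · 41 · 43 = 10393672532100

10393672532100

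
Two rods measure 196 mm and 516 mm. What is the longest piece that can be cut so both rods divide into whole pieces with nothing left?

4

Euclid: 516 = 2·196 + 124; 196 = 1·124 + 72; 124 = 1·72 + 52; 72 = 1·52 + 20; 52 = 2·20 + 12; 20 = 1·12 + 8; 12 = 1·8 + 4; 8 = 2·4 + 0. Last nonzero remainder: 4.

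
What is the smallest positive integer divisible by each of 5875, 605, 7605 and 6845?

1480218757875

5875 = 5³ · 47; 605 = 5 · 11²; 7605 = 3² · 5 · 13²; 6845 = 5 · 37²
lcm takes max exponent of each prime: 3² · 5³ · 11² · 13² · 37² · 47 = 1480218757875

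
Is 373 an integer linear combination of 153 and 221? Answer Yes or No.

gcd(153, 221): 221 = 1·153 + 68; 153 = 2·68 + 17; 68 = 4·17 + 0 → 17
17 does not divide 373, so a solution does not exist.

No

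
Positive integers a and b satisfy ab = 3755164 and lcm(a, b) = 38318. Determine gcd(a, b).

gcd·lcm = product, so gcd = 3755164/38318 = 98.

98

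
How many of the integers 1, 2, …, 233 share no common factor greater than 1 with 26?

26 = 2·13. Inclusion–exclusion on these primes:
233 − ⌊233/2⌋ − ⌊233/13⌋ + ⌊233/26⌋ = 108

108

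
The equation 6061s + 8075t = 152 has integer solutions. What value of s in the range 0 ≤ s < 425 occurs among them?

Reduce mod 8075: 6061s ≡ 152 (mod 8075). With g = gcd(6061, 8075) = 19 dividing 152, divide through: 319s ≡ 8 (mod 425).
Since gcd(319, 425) = 1, s ≡ 8·(319)⁻¹ ≡ 32 (mod 425). Smallest non-negative: 32.

32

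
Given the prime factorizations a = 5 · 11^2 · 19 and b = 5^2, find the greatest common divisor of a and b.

5

min exponent per shared prime: 5 = 5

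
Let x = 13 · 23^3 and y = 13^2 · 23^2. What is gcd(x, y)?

min exponent per shared prime: 13 · 23^2 = 6877

6877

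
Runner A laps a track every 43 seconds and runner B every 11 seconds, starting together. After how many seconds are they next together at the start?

473

gcd first: 43 = 3·11 + 10; 11 = 1·10 + 1; 10 = 10·1 + 0 → gcd = 1
lcm = 43·11/gcd = 473/1 = 473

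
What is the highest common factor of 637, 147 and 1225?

gcd(637, 147): 637 = 4·147 + 49; 147 = 3·49 + 0 → 49
gcd(49, 1225): 1225 = 25·49 + 0 → 49

49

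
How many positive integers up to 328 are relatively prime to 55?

239

55 = 5·11. Inclusion–exclusion on these primes:
328 − ⌊328/5⌋ − ⌊328/11⌋ + ⌊328/55⌋ = 239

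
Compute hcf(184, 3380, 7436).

184 = 2³ · 23; 3380 = 2² · 5 · 13²; 7436 = 2² · 11 · 13²
gcd takes min exponent of each prime: 2² = 4

4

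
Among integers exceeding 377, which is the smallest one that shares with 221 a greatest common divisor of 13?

390

gcd(m, 221) = 13 forces 13 | m; write m = 13s. Then gcd(13s, 13·17) = 13·gcd(s, 17), so need gcd(s, 17) = 1.
13s > 377 gives s ≥ 30. The least s ≥ 30 coprime to 17 is 30, so m = 13·30 = 390.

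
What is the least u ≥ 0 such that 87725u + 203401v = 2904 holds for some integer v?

Euclid: 203401 = 2·87725 + 27951; 87725 = 3·27951 + 3872; 27951 = 7·3872 + 847; 3872 = 4·847 + 484; 847 = 1·484 + 363; 484 = 1·363 + 121; 363 = 3·121 + 0 → gcd = 121; 2904 = 121·24.
Back-substitution yields 87725·(473) + 203401·(-204) = 121, so one solution is u = 473·24 = 11352, v = -204·24 = -4896.
Solutions in u differ by 203401/121 = 1681; the one in [0, 1681) is 11352 mod 1681 = 1266.

1266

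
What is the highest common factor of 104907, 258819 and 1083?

3

104907 = 3 · 11² · 17²; 258819 = 3 · 11² · 23 · 31; 1083 = 3 · 19²
gcd takes min exponent of each prime: 3 = 3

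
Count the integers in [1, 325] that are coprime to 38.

154

38 = 2·19. Inclusion–exclusion on these primes:
325 − ⌊325/2⌋ − ⌊325/19⌋ + ⌊325/38⌋ = 154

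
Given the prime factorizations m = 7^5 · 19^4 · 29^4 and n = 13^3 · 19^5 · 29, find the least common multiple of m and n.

max exponent per prime: 7^5 · 13^3 · 19^5 · 29^4 = 64666633631788261801

64666633631788261801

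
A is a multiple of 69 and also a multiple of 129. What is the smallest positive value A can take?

2967

gcd first: 129 = 1·69 + 60; 69 = 1·60 + 9; 60 = 6·9 + 6; 9 = 1·6 + 3; 6 = 2·3 + 0 → gcd = 3
lcm = 69·129/gcd = 8901/3 = 2967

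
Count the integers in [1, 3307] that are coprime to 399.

399 = 3·7·19. Inclusion–exclusion on these primes:
3307 − ⌊3307/3⌋ − ⌊3307/7⌋ − ⌊3307/19⌋ + ⌊3307/21⌋ + ⌊3307/57⌋ + ⌊3307/133⌋ − ⌊3307/399⌋ = 1790

1790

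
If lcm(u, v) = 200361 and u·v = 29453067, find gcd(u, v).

gcd·lcm = product, so gcd = 29453067/200361 = 147.

147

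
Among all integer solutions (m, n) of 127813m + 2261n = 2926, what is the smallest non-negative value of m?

10

gcd(127813, 2261) = 133 (Euclid: 127813 = 56·2261 + 1197; 2261 = 1·1197 + 1064; 1197 = 1·1064 + 133; 1064 = 8·133 + 0), and 133 | 2926.
Extended Euclid: 127813·(2) + 2261·(-113) = 133. Scale by 22: m₀ = 44.
General solution m = m₀ + 17t; reducing mod 17 gives m = 10 (and n = -564).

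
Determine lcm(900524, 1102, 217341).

lcm(900524, 1102) = 900524·1102/gcd = 992377448/38 = 26115196
lcm(26115196, 217341) = 26115196·217341/gcd = 5675902813836/779 = 7286139684

7286139684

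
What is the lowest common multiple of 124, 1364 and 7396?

2522036

lcm(124, 1364) = 124·1364/gcd = 169136/124 = 1364
lcm(1364, 7396) = 1364·7396/gcd = 10088144/4 = 2522036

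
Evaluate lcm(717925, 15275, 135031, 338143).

4126942325675

717925 = 5² · 13 · 47²; 15275 = 5² · 13 · 47; 135031 = 13² · 17 · 47; 338143 = 13 · 19 · 37²
lcm takes max exponent of each prime: 5² · 13² · 17 · 19 · 37² · 47² = 4126942325675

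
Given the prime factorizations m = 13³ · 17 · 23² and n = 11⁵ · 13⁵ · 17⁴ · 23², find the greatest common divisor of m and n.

19757621

min exponent per shared prime: 13³ · 17 · 23² = 19757621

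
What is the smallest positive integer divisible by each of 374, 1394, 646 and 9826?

84198994

374 = 2 · 11 · 17; 1394 = 2 · 17 · 41; 646 = 2 · 17 · 19; 9826 = 2 · 17³
lcm takes max exponent of each prime: 2 · 11 · 17³ · 19 · 41 = 84198994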